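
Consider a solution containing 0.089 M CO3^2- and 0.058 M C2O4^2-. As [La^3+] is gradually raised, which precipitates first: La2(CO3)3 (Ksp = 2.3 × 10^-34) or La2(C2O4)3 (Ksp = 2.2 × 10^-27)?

Each salt begins to precipitate when Q = Ksp, i.e. when [La^3+] reaches its threshold.
For La2(CO3)3: 2.3 × 10^-34 = (0.089)^3 × [La^3+]^2  ⇒  [La^3+] = 5.7 x 10^-16 M.
For La2(C2O4)3: 2.2 × 10^-27 = (0.058)^3 × [La^3+]^2  ⇒  [La^3+] = 3.4 × 10^-12 M.
The salt with the lower threshold [La^3+] precipitates first: La2(CO3)3.

La2(CO3)3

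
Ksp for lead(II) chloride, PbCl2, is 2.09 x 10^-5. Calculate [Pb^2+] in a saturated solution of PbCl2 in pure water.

PbCl2(s) ⇌ Pb^2+(aq) + 2 Cl^-(aq)
Ksp = [Pb^2+][Cl^-]^2
With molar solubility s: [Pb^2+] = s, [Cl^-] = 2s.
Ksp = s(2s)^2 = 4s^3
s = (2.09 x 10^-5 / 4)^(1/3) = 1.735 × 10^-2 M
[Pb^2+] = s = 1.74 x 10^-2 M

[Pb^2+] = 1.74 × 10^-2 M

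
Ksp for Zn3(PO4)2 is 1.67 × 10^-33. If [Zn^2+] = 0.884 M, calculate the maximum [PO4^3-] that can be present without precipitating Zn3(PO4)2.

4.92 × 10^-17 M

Zn3(PO4)2(s) <=> 3 Zn^2+ + 2 PO4^3-
Ksp = [Zn^2+]^3[PO4^3-]^2
Precipitation begins when Q = Ksp. With [Zn^2+] = 0.884 M:
1.67 × 10^-33 = (0.884)^3 × [PO4^3-]^2
[PO4^3-] = (1.67 × 10^-33 / 6.908 × 10^-1)^(1/2) = 4.92 × 10^-17 M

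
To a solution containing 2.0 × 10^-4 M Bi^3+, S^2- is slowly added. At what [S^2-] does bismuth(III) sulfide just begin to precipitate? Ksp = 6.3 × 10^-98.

Bi2S3(s) ⇌ 2 Bi^3+(aq) + 3 S^2-(aq)
Ksp = [Bi^3+]^2[S^2-]^3
Precipitation begins when Q = Ksp. With [Bi^3+] = 2.0 × 10^-4 M:
6.3 × 10^-98 = (2.0 × 10^-4)^2 × [S^2-]^3
[S^2-] = (6.3 × 10^-98 / 4.00 × 10^-8)^(1/3) = 1.2 × 10^-30 M

[S^2-] = 1.2e-30 M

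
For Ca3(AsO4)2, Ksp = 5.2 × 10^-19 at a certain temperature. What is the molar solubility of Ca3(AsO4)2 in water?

s = 8.6 × 10^-5 M

Ca3(AsO4)2(s) ⇌ 3 Ca^2+(aq) + 2 AsO4^3-(aq)
Ksp = [Ca^2+]^3[AsO4^3-]^2
For each mole of Ca3(AsO4)2 that dissolves: [Ca^2+] = 3s, [AsO4^3-] = 2s.
Substituting: Ksp = (3s)^3(2s)^2 = 108s^5
s = (5.2 × 10^-19 / 108)^(1/5) = 8.6 x 10^-5 M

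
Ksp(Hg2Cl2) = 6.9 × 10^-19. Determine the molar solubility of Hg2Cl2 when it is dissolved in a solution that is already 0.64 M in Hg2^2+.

Hg2Cl2(s) ⇌ Hg2^2+(aq) + 2 Cl^-(aq)
Ksp = [Hg2^2+][Cl^-]^2
Let s = moles of Hg2Cl2 that dissolve per litre. [Hg2^2+] = 0.64 + s ≈ 0.64, [Cl^-] = 2s (since the Hg2^2+ already present dominates).
Ksp ≈ 0.64 × (2s)^2
s = 5.2 × 10^-10 M
Check: s = 5.2 × 10^-10 ≪ 0.64, so the approximation is valid.

s ≈ 5.2 × 10^-10 M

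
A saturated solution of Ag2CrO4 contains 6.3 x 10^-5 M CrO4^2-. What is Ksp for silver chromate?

Ag2CrO4(s) <=> 2 Ag^+(aq) + CrO4^2-(aq)
Stoichiometry gives [Ag^+] = (2/1)[CrO4^2-] = 1.26 × 10^-4 M.
Ksp = [Ag^+]^2[CrO4^2-]
Ksp = (1.26 x 10^-4)^2 × 6.3 × 10^-5 = 1.0 x 10^-12

Ksp ≈ 1.0 × 10^-12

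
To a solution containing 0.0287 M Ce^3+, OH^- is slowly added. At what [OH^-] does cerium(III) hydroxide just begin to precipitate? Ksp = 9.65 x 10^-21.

Ce(OH)3(s) ⇌ Ce^3+ + 3 OH^-
Ksp = [Ce^3+][OH^-]^3
Precipitation begins when Q = Ksp. With [Ce^3+] = 0.0287 M:
9.65 x 10^-21 = (0.0287) × [OH^-]^3
[OH^-] = (9.65 x 10^-21 / 2.87 x 10^-2)^(1/3) = 6.95 x 10^-7 M

[OH^-] ≈ 6.95e-7 M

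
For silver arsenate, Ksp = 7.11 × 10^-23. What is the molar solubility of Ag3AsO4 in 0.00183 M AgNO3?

Ag3AsO4(s) ⇌ 3 Ag^+(aq) + AsO4^3-(aq)
Ksp = [Ag^+]^3[AsO4^3-]
If s mol/L dissolves here, [Ag^+] = 0.00183 + 3s ≈ 0.00183, [AsO4^3-] = s (since Ag^+ from AgNO3 dominates).
Ksp ≈ (0.00183)^3 × s
s = 1.16 x 10^-14 M
Check: 3s = 3.5 x 10^-14 ≪ 0.00183, so the approximation is valid.

1.16e-14 M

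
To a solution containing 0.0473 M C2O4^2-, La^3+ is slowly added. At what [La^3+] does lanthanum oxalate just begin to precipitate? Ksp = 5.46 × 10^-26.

La2(C2O4)3(s) <=> 2 La^3+ + 3 C2O4^2-
Ksp = [La^3+]^2[C2O4^2-]^3
Precipitation begins when Q = Ksp. With [C2O4^2-] = 0.0473 M:
5.46 × 10^-26 = (0.0473)^3 × [La^3+]^2
[La^3+] = (5.46 × 10^-26 / 1.058 × 10^-4)^(1/2) = 2.27 × 10^-11 M

[La^3+] ≈ 2.27 x 10^-11 M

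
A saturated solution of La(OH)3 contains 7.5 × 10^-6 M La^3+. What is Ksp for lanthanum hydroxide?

8.5 × 10^-20

La(OH)3(s) <=> La^3+ + 3 OH^-
Stoichiometry gives [OH^-] = (3/1)[La^3+] = 2.25 × 10^-5 M.
Ksp = [La^3+][OH^-]^3
Ksp = 7.5 × 10^-6 × (2.25 × 10^-5)^3 = 8.5 × 10^-20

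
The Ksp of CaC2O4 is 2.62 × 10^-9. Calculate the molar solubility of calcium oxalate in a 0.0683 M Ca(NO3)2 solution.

s = 3.84 x 10^-8 M

CaC2O4(s) ⇌ Ca^2+(aq) + C2O4^2-(aq)
Ksp = [Ca^2+][C2O4^2-]
Let s be the molar solubility in this solution. [Ca^2+] = 0.0683 + s ≈ 0.0683, [C2O4^2-] = s (since Ca^2+ from Ca(NO3)2 dominates).
Ksp ≈ 0.0683 × s
s = 3.84 × 10^-8 M
Check: s = 3.8 × 10^-8 ≪ 0.0683, so the approximation is valid.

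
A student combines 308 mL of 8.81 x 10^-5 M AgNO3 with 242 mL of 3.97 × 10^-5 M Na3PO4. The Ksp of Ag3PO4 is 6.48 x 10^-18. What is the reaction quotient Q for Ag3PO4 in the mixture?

Total volume = 308 + 242 = 550 mL.
[Ag^+] = 8.81 × 10^-5 × (308/550) = 4.934 × 10^-5 M
[PO4^3-] = 3.97 x 10^-5 × (242/550) = 1.747 × 10^-5 M
Ag3PO4(s) ⇌ 3 Ag^+(aq) + PO4^3-(aq), so Q = [Ag^+]^3[PO4^3-]
Q = (4.934 × 10^-5)^3(1.747 × 10^-5) = 2.10 × 10^-18
Q < Ksp, so no precipitate of Ag3PO4 forms.

Q = 2.10 × 10^-18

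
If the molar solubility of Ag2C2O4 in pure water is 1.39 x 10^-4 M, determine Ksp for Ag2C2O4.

Ag2C2O4(s) <=> 2 Ag^+(aq) + C2O4^2-(aq)
If s mol/L of Ag2C2O4 dissolves, [Ag^+] = 2s and [C2O4^2-] = s.
Ksp = [Ag^+]^2[C2O4^2-]
Substituting: Ksp = (2s)^2s = 4s^3
Ksp = 4 × (1.39 × 10^-4)^3 = 1.07 × 10^-11

Ksp = 1.07 × 10^-11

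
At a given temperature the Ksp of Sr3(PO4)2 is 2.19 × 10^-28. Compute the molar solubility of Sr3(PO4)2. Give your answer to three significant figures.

1.15 × 10^-6 M

Sr3(PO4)2(s) ⇌ 3 Sr^2+ + 2 PO4^3-
Ksp = [Sr^2+]^3[PO4^3-]^2
Let s = molar solubility. Then [Sr^2+] = 3s and [PO4^3-] = 2s.
Substituting: Ksp = (3s)^3(2s)^2 = 108s^5
s = (2.19 × 10^-28 / 108)^(1/5) = 1.15 x 10^-6 M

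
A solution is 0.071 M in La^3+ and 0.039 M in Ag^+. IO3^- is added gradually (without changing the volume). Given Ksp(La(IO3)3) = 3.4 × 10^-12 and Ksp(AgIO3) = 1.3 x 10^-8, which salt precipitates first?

Each salt begins to precipitate when Q = Ksp, i.e. when [IO3^-] reaches its threshold.
For La(IO3)3: 3.4 × 10^-12 = 0.071 × [IO3^-]^3  ⇒  [IO3^-] = 3.6 × 10^-4 M.
For AgIO3: 1.3 x 10^-8 = 0.039 × [IO3^-]  ⇒  [IO3^-] = 3.3 x 10^-7 M.
The salt with the lower threshold [IO3^-] precipitates first: AgIO3.

AgIO3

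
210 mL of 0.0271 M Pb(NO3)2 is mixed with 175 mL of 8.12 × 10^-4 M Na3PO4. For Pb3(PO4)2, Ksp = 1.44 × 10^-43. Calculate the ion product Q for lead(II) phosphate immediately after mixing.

Total volume = 210 + 175 = 385 mL.
[Pb^2+] = 2.71 × 10^-2 × (210/385) = 1.478 × 10^-2 M
[PO4^3-] = 8.12 × 10^-4 × (175/385) = 3.691 × 10^-4 M
Pb3(PO4)2(s) ⇌ 3 Pb^2+ + 2 PO4^3-, so Q = [Pb^2+]^3[PO4^3-]^2
Q = (1.478 x 10^-2)^3(3.691 × 10^-4)^2 = 4.40 × 10^-13
Q > Ksp, so Pb3(PO4)2 will precipitate.

4.40 × 10^-13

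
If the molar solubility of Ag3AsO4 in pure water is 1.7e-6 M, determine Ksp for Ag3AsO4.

Ag3AsO4(s) <=> 3 Ag^+(aq) + AsO4^3-(aq)
For each mole of Ag3AsO4 that dissolves: [Ag^+] = 3s, [AsO4^3-] = s.
Ksp = [Ag^+]^3[AsO4^3-]
Substituting: Ksp = (3s)^3s = 27s^4
Ksp = 27 × (1.7 × 10^-6)^4 = 2.3 × 10^-22

Ksp ≈ 2.3e-22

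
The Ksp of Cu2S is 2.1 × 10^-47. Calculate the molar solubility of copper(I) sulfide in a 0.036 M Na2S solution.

1.2e-23 M

Cu2S(s) <=> 2 Cu^+ + S^2-
Ksp = [Cu^+]^2[S^2-]
If s mol/L dissolves here, [Cu^+] = 2s, [S^2-] = 0.036 + s ≈ 0.036 (Ksp is small, so little additional dissolves).
Ksp ≈ (2s)^2 × 0.036
s = 1.2 × 10^-23 M
Check: s = 1.2 × 10^-23 ≪ 0.036, so the approximation is valid.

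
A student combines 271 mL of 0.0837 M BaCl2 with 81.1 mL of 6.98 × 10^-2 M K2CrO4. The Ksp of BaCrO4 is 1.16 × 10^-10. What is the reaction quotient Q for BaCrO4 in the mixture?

Total volume = 271 + 81.1 = 352.1 mL.
[Ba^2+] = 8.37 × 10^-2 × (271/352.1) = 6.442 × 10^-2 M
[CrO4^2-] = 6.98 × 10^-2 × (81.1/352.1) = 1.608 × 10^-2 M
BaCrO4(s) <=> Ba^2+ + CrO4^2-, so Q = [Ba^2+][CrO4^2-]
Q = (6.442 x 10^-2)(1.608 × 10^-2) = 1.04 × 10^-3
Q > Ksp, so BaCrO4 will precipitate.

Q = 1.04 × 10^-3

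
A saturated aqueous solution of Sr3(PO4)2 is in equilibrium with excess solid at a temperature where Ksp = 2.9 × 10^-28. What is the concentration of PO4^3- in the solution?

Sr3(PO4)2(s) ⇌ 3 Sr^2+ + 2 PO4^3-
Ksp = [Sr^2+]^3[PO4^3-]^2
With molar solubility s: [Sr^2+] = 3s, [PO4^3-] = 2s.
So Ksp = (3s)^3 × (2s)^2 = 108s^5
s = (2.9 × 10^-28 / 108)^(1/5) = 1.22 × 10^-6 M
[PO4^3-] = 2s = 2.4 × 10^-6 M

[PO4^3-] = 2.4 × 10^-6 M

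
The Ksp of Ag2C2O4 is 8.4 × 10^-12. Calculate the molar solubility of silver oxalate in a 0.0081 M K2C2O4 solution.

s = 1.6 × 10^-5 M

Ag2C2O4(s) ⇌ 2 Ag^+(aq) + C2O4^2-(aq)
Ksp = [Ag^+]^2[C2O4^2-]
If s mol/L dissolves here, [Ag^+] = 2s, [C2O4^2-] = 0.0081 + s ≈ 0.0081 (since C2O4^2- from K2C2O4 dominates).
Ksp ≈ (2s)^2 × 0.0081
s = 1.6 × 10^-5 M
Check: s = 1.6 × 10^-5 ≪ 0.0081, so the approximation is valid.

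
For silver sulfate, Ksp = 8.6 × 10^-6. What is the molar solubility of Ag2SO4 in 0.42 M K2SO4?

Ag2SO4(s) ⇌ 2 Ag^+ + SO4^2-
Ksp = [Ag^+]^2[SO4^2-]
If s mol/L dissolves here, [Ag^+] = 2s, [SO4^2-] = 0.42 + s ≈ 0.42 (since SO4^2- from K2SO4 dominates).
Ksp ≈ (2s)^2 × 0.42
s = 2.3 x 10^-3 M
Check: s = 2.3 x 10^-3 ≪ 0.42, so the approximation is valid.

s ≈ 2.3 × 10^-3 M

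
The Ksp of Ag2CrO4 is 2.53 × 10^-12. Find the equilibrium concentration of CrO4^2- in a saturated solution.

Ag2CrO4(s) ⇌ 2 Ag^+(aq) + CrO4^2-(aq)
Ksp = [Ag^+]^2[CrO4^2-]
For each mole of Ag2CrO4 that dissolves: [Ag^+] = 2s, [CrO4^2-] = s.
Ksp = (2s)^2s = 4s^3
s^3 = 2.53 × 10^-12 / 4, so s = 8.584 × 10^-5 M
[CrO4^2-] = s = 8.58 × 10^-5 M

8.58 × 10^-5 M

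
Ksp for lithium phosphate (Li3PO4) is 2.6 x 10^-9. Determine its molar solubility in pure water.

Li3PO4(s) ⇌ 3 Li^+(aq) + PO4^3-(aq)
Ksp = [Li^+]^3[PO4^3-]
If s mol/L of Li3PO4 dissolves, [Li^+] = 3s and [PO4^3-] = s.
So Ksp = (3s)^3 × s = 27s^4
s^4 = 2.6 x 10^-9 / 27, so s = 3.1 × 10^-3 M

3.1 x 10^-3 M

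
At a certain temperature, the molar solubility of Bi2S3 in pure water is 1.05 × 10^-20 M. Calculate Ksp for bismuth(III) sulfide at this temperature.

Bi2S3(s) <=> 2 Bi^3+(aq) + 3 S^2-(aq)
For each mole of Bi2S3 that dissolves: [Bi^3+] = 2s, [S^2-] = 3s.
Ksp = [Bi^3+]^2[S^2-]^3
So Ksp = (2s)^2 × (3s)^3 = 108s^5
Ksp = 108 × (1.05 × 10^-20)^5 = 1.38 x 10^-98

Ksp = 1.38e-98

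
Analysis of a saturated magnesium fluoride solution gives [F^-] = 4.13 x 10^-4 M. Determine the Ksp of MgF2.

MgF2(s) ⇌ Mg^2+(aq) + 2 F^-(aq)
Stoichiometry gives [Mg^2+] = (1/2)[F^-] = 2.065 × 10^-4 M.
Ksp = [Mg^2+][F^-]^2
Ksp = 2.065 × 10^-4 × (4.13 × 10^-4)^2 = 3.52 × 10^-11

Ksp ≈ 3.52e-11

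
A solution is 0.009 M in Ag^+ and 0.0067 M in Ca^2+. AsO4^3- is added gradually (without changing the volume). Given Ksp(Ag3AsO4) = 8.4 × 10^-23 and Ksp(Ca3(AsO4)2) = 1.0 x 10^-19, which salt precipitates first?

Ag3AsO4

Each salt begins to precipitate when Q = Ksp, i.e. when [AsO4^3-] reaches its threshold.
For Ag3AsO4: 8.4 × 10^-23 = (0.009)^3 × [AsO4^3-]  ⇒  [AsO4^3-] = 1.2 × 10^-16 M.
For Ca3(AsO4)2: 1.0 x 10^-19 = (0.0067)^3 × [AsO4^3-]^2  ⇒  [AsO4^3-] = 5.8 × 10^-7 M.
The salt with the lower threshold [AsO4^3-] precipitates first: Ag3AsO4.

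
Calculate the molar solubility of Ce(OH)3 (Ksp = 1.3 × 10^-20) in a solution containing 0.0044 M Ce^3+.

Ce(OH)3(s) <=> Ce^3+ + 3 OH^-
Ksp = [Ce^3+][OH^-]^3
If s mol/L dissolves here, [Ce^3+] = 0.0044 + s ≈ 0.0044, [OH^-] = 3s (common-ion effect: Ce^3+ is already 0.0044 M).
Ksp ≈ 0.0044 × (3s)^3
s = 4.8 x 10^-7 M
Check: s = 4.8 × 10^-7 ≪ 0.0044, so the approximation is valid.

s = 4.8 x 10^-7 M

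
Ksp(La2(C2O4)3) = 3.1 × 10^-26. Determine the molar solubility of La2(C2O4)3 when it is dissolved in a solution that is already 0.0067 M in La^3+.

La2(C2O4)3(s) ⇌ 2 La^3+ + 3 C2O4^2-
Ksp = [La^3+]^2[C2O4^2-]^3
Let s be the molar solubility in this solution. [La^3+] = 0.0067 + 2s ≈ 0.0067, [C2O4^2-] = 3s (since the La^3+ already present dominates).
Ksp ≈ (0.0067)^2 × (3s)^3
s = 2.9 × 10^-8 M
Check: 2s = 5.9 × 10^-8 ≪ 0.0067, so the approximation is valid.

s ≈ 2.9e-8 M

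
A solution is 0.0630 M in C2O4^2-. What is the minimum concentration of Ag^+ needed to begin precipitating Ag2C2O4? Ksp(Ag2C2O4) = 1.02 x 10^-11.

Ag2C2O4(s) ⇌ 2 Ag^+ + C2O4^2-
Ksp = [Ag^+]^2[C2O4^2-]
Precipitation begins when Q = Ksp. With [C2O4^2-] = 0.0630 M:
1.02 x 10^-11 = (0.0630) × [Ag^+]^2
[Ag^+] = (1.02 x 10^-11 / 6.30 × 10^-2)^(1/2) = 1.27 × 10^-5 M

1.27 x 10^-5 M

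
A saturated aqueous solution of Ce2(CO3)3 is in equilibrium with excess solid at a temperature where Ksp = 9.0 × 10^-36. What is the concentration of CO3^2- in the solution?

Ce2(CO3)3(s) ⇌ 2 Ce^3+(aq) + 3 CO3^2-(aq)
Ksp = [Ce^3+]^2[CO3^2-]^3
For each mole of Ce2(CO3)3 that dissolves: [Ce^3+] = 2s, [CO3^2-] = 3s.
So Ksp = (2s)^2 × (3s)^3 = 108s^5
s = (9.0 × 10^-36 / 108)^(1/5) = 3.84 × 10^-8 M
[CO3^2-] = 3s = 1.2 × 10^-7 M

1.2e-7 M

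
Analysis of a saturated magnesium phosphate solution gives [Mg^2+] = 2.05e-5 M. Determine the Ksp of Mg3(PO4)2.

Mg3(PO4)2(s) ⇌ 3 Mg^2+ + 2 PO4^3-
Stoichiometry gives [PO4^3-] = (2/3)[Mg^2+] = 1.367 × 10^-5 M.
Ksp = [Mg^2+]^3[PO4^3-]^2
Ksp = (2.05 × 10^-5)^3 × (1.367 × 10^-5)^2 = 1.61 × 10^-24

Ksp = 1.61 × 10^-24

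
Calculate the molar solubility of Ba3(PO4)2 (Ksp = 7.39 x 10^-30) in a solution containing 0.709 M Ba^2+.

2.28 × 10^-15 M

Ba3(PO4)2(s) <=> 3 Ba^2+(aq) + 2 PO4^3-(aq)
Ksp = [Ba^2+]^3[PO4^3-]^2
Let s be the molar solubility in this solution. [Ba^2+] = 0.709 + 3s ≈ 0.709, [PO4^3-] = 2s (Ksp is small, so little additional dissolves).
Ksp ≈ (0.709)^3 × (2s)^2
s = 2.28 × 10^-15 M
Check: 3s = 6.8 × 10^-15 ≪ 0.709, so the approximation is valid.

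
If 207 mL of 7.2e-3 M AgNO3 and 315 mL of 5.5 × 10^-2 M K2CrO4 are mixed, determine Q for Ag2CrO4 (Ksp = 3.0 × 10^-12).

2.7 x 10^-7

Total volume = 207 + 315 = 522 mL.
[Ag^+] = 7.2 × 10^-3 × (207/522) = 2.86 × 10^-3 M
[CrO4^2-] = 5.5 × 10^-2 × (315/522) = 3.32 × 10^-2 M
Ag2CrO4(s) ⇌ 2 Ag^+ + CrO4^2-, so Q = [Ag^+]^2[CrO4^2-]
Q = (2.86 × 10^-3)^2(3.32 × 10^-2) = 2.7 × 10^-7
Q > Ksp, so Ag2CrO4 will precipitate.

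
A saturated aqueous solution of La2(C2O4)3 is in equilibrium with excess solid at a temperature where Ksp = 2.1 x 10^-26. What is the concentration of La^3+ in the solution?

[La^3+] = 5.7e-6 M

La2(C2O4)3(s) <=> 2 La^3+ + 3 C2O4^2-
Ksp = [La^3+]^2[C2O4^2-]^3
With molar solubility s: [La^3+] = 2s, [C2O4^2-] = 3s.
Substituting: Ksp = (2s)^2(3s)^3 = 108s^5
s^5 = 2.1 x 10^-26 / 108, so s = 2.87 × 10^-6 M
[La^3+] = 2s = 5.7 × 10^-6 M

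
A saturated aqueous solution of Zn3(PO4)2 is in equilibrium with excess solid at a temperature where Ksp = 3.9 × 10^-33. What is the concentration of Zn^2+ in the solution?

Zn3(PO4)2(s) ⇌ 3 Zn^2+ + 2 PO4^3-
Ksp = [Zn^2+]^3[PO4^3-]^2
With molar solubility s: [Zn^2+] = 3s, [PO4^3-] = 2s.
Ksp = (3s)^3(2s)^2 = 108s^5
s = (3.9 × 10^-33 / 108)^(1/5) = 1.29 × 10^-7 M
[Zn^2+] = 3s = 3.9 x 10^-7 M

[Zn^2+] ≈ 3.9e-7 M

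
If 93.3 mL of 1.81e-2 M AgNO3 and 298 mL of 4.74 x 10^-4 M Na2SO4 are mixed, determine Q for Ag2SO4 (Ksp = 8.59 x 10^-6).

Total volume = 93.3 + 298 = 391.3 mL.
[Ag^+] = 1.81 x 10^-2 × (93.3/391.3) = 4.316 x 10^-3 M
[SO4^2-] = 4.74 × 10^-4 × (298/391.3) = 3.610 × 10^-4 M
Ag2SO4(s) ⇌ 2 Ag^+(aq) + SO4^2-(aq), so Q = [Ag^+]^2[SO4^2-]
Q = (4.316 × 10^-3)^2(3.610 x 10^-4) = 6.72 × 10^-9
Q < Ksp, so no precipitate of Ag2SO4 forms.

6.72 × 10^-9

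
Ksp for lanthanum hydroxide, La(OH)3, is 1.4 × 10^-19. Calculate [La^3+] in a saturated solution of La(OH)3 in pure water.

La(OH)3(s) <=> La^3+ + 3 OH^-
Ksp = [La^3+][OH^-]^3
For each mole of La(OH)3 that dissolves: [La^3+] = s, [OH^-] = 3s.
Substituting: Ksp = s(3s)^3 = 27s^4
Solving, s = (1.4 × 10^-19/27)^(1/4) = 8.49 x 10^-6 M
[La^3+] = s = 8.5 x 10^-6 M

[La^3+] ≈ 8.5 x 10^-6 M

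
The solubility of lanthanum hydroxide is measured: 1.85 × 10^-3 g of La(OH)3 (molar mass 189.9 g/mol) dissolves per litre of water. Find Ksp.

Molar solubility s = (1.85 x 10^-3 g/L) / (189.9 g/mol) = 9.742 x 10^-6 M.
La(OH)3(s) <=> La^3+ + 3 OH^-
With molar solubility s: [La^3+] = s, [OH^-] = 3s.
Ksp = [La^3+][OH^-]^3
So Ksp = s × (3s)^3 = 27s^4
With s = 9.742 x 10^-6: Ksp = 2.43 × 10^-19

Ksp ≈ 2.43 x 10^-19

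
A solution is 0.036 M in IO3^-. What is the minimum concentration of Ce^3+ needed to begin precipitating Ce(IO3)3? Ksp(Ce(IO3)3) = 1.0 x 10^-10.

[Ce^3+] = 2.1 × 10^-6 M

Ce(IO3)3(s) ⇌ Ce^3+ + 3 IO3^-
Ksp = [Ce^3+][IO3^-]^3
Precipitation begins when Q = Ksp. With [IO3^-] = 0.036 M:
1.0 x 10^-10 = (0.036)^3 × [Ce^3+]
[Ce^3+] = (1.0 x 10^-10 / 4.67 × 10^-5) = 2.1 × 10^-6 M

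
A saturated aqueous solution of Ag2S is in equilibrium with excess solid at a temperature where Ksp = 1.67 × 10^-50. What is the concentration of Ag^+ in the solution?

[Ag^+] ≈ 3.22 × 10^-17 M

Ag2S(s) <=> 2 Ag^+ + S^2-
Ksp = [Ag^+]^2[S^2-]
For each mole of Ag2S that dissolves: [Ag^+] = 2s, [S^2-] = s.
Substituting: Ksp = (2s)^2s = 4s^3
s^3 = 1.67 × 10^-50 / 4, so s = 1.610 × 10^-17 M
[Ag^+] = 2s = 3.22 × 10^-17 M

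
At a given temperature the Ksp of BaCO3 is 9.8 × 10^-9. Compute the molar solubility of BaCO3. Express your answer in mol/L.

BaCO3(s) ⇌ Ba^2+ + CO3^2-
Ksp = [Ba^2+][CO3^2-]
Let s = molar solubility. Then [Ba^2+] = s and [CO3^2-] = s.
Ksp = (s)(s) = s^2
s = √(9.8 × 10^-9) = 9.9 × 10^-5 M

9.9 × 10^-5 M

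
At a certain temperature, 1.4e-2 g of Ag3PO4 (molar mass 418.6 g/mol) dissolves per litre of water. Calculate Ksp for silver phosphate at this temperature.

3.4 × 10^-17

Molar solubility s = (1.4 × 10^-2 g/L) / (418.6 g/mol) = 3.34 × 10^-5 M.
Ag3PO4(s) ⇌ 3 Ag^+ + PO4^3-
Let s = molar solubility. Then [Ag^+] = 3s and [PO4^3-] = s.
Ksp = [Ag^+]^3[PO4^3-]
So Ksp = (3s)^3 × s = 27s^4
Ksp = 27 × (3.34 × 10^-5)^4 = 3.4 x 10^-17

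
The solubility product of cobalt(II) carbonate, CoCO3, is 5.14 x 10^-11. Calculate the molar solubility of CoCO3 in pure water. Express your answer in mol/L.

s ≈ 7.17 × 10^-6 M

CoCO3(s) <=> Co^2+ + CO3^2-
Ksp = [Co^2+][CO3^2-]
For each mole of CoCO3 that dissolves: [Co^2+] = s, [CO3^2-] = s.
Ksp = s × s = s^2
s = (5.14 x 10^-11)^(1/2) = 7.17 x 10^-6 M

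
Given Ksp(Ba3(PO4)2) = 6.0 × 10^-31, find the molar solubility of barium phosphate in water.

Ba3(PO4)2(s) <=> 3 Ba^2+ + 2 PO4^3-
Ksp = [Ba^2+]^3[PO4^3-]^2
If s mol/L of Ba3(PO4)2 dissolves, [Ba^2+] = 3s and [PO4^3-] = 2s.
Ksp = (3s)^3(2s)^2 = 108s^5
s = (6.0 × 10^-31 / 108)^(1/5) = 3.5 × 10^-7 M

s = 3.5 x 10^-7 M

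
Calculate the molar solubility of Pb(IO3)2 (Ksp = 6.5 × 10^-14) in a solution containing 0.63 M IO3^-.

1.6 x 10^-13 M

Pb(IO3)2(s) ⇌ Pb^2+(aq) + 2 IO3^-(aq)
Ksp = [Pb^2+][IO3^-]^2
Let s = moles of Pb(IO3)2 that dissolve per litre. [Pb^2+] = s, [IO3^-] = 0.63 + 2s ≈ 0.63 (common-ion effect: IO3^- is already 0.63 M).
Ksp ≈ s × (0.63)^2
s = 1.6 × 10^-13 M
Check: 2s = 3.3 × 10^-13 ≪ 0.63, so the approximation is valid.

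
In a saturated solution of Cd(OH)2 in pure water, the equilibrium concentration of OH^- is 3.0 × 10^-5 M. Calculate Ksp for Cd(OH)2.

Ksp = 1.4e-14

Cd(OH)2(s) ⇌ Cd^2+ + 2 OH^-
Stoichiometry gives [Cd^2+] = (1/2)[OH^-] = 1.50 x 10^-5 M.
Ksp = [Cd^2+][OH^-]^2
Ksp = 1.50 × 10^-5 × (3.0 × 10^-5)^2 = 1.4 × 10^-14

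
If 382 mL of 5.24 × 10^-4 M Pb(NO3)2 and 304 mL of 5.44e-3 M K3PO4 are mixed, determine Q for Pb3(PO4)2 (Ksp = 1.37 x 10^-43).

Q ≈ 1.44e-16

Total volume = 382 + 304 = 686 mL.
[Pb^2+] = 5.24 × 10^-4 × (382/686) = 2.918 x 10^-4 M
[PO4^3-] = 5.44 x 10^-3 × (304/686) = 2.411 x 10^-3 M
Pb3(PO4)2(s) ⇌ 3 Pb^2+ + 2 PO4^3-, so Q = [Pb^2+]^3[PO4^3-]^2
Q = (2.918 x 10^-4)^3(2.411 × 10^-3)^2 = 1.44 × 10^-16
Q > Ksp, so Pb3(PO4)2 will precipitate.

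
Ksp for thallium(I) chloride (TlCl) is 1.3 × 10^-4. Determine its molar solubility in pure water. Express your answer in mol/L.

TlCl(s) ⇌ Tl^+(aq) + Cl^-(aq)
Ksp = [Tl^+][Cl^-]
Let s = molar solubility. Then [Tl^+] = s and [Cl^-] = s.
Ksp = s × s = s^2
s = (1.3 × 10^-4)^(1/2) = 1.1 x 10^-2 M

1.1 × 10^-2 M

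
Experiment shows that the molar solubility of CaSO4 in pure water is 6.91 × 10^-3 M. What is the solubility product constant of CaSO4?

Ksp ≈ 4.77 × 10^-5

CaSO4(s) ⇌ Ca^2+(aq) + SO4^2-(aq)
If s mol/L of CaSO4 dissolves, [Ca^2+] = s and [SO4^2-] = s.
Ksp = [Ca^2+][SO4^2-]
Ksp = s × s = s^2
Ksp = (6.91 x 10^-3)^2 = 4.77 × 10^-5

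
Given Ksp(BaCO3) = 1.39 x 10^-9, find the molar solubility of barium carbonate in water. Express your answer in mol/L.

3.73 x 10^-5 M

BaCO3(s) ⇌ Ba^2+ + CO3^2-
Ksp = [Ba^2+][CO3^2-]
For each mole of BaCO3 that dissolves: [Ba^2+] = s, [CO3^2-] = s.
Ksp = (s)(s) = s^2
s = (1.39 x 10^-9)^(1/2) = 3.73 x 10^-5 M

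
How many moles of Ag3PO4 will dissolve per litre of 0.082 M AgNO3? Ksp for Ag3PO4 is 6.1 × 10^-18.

Ag3PO4(s) <=> 3 Ag^+ + PO4^3-
Ksp = [Ag^+]^3[PO4^3-]
Let s = moles of Ag3PO4 that dissolve per litre. [Ag^+] = 0.082 + 3s ≈ 0.082, [PO4^3-] = s (Ksp is small, so little additional dissolves).
Ksp ≈ (0.082)^3 × s
s = 1.1 x 10^-14 M
Check: 3s = 3.3 x 10^-14 ≪ 0.082, so the approximation is valid.

1.1e-14 M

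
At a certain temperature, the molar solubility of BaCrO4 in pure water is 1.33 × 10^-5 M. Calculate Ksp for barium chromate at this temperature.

Ksp = 1.77e-10

BaCrO4(s) <=> Ba^2+ + CrO4^2-
Let s = molar solubility. Then [Ba^2+] = s and [CrO4^2-] = s.
Ksp = [Ba^2+][CrO4^2-]
Ksp = (s)(s) = s^2
Ksp = (1.33 × 10^-5)^2 = 1.77 × 10^-10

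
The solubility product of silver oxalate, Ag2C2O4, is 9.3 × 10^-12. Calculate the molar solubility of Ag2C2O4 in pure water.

Ag2C2O4(s) <=> 2 Ag^+ + C2O4^2-
Ksp = [Ag^+]^2[C2O4^2-]
With molar solubility s: [Ag^+] = 2s, [C2O4^2-] = s.
Ksp = (2s)^2s = 4s^3
Solving, s = (9.3 × 10^-12/4)^(1/3) = 1.3 × 10^-4 M

1.3 × 10^-4 M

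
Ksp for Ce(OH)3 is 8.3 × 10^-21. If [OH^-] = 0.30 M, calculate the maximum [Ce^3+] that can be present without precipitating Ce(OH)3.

Ce(OH)3(s) <=> Ce^3+ + 3 OH^-
Ksp = [Ce^3+][OH^-]^3
Precipitation begins when Q = Ksp. With [OH^-] = 0.30 M:
8.3 × 10^-21 = (0.30)^3 × [Ce^3+]
[Ce^3+] = (8.3 × 10^-21 / 2.70 × 10^-2) = 3.1 × 10^-19 M

3.1 × 10^-19 M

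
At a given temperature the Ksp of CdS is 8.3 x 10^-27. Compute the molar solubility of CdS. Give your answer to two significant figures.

CdS(s) ⇌ Cd^2+(aq) + S^2-(aq)
Ksp = [Cd^2+][S^2-]
For each mole of CdS that dissolves: [Cd^2+] = s, [S^2-] = s.
Ksp = s × s = s^2
s = √(8.3 x 10^-27) = 9.1 × 10^-14 M

9.1e-14 M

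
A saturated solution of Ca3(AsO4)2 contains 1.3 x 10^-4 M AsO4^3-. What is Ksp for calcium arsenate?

Ksp = 1.3 × 10^-19

Ca3(AsO4)2(s) ⇌ 3 Ca^2+ + 2 AsO4^3-
Stoichiometry gives [Ca^2+] = (3/2)[AsO4^3-] = 1.95 × 10^-4 M.
Ksp = [Ca^2+]^3[AsO4^3-]^2
Ksp = (1.95 × 10^-4)^3 × (1.3 x 10^-4)^2 = 1.3 x 10^-19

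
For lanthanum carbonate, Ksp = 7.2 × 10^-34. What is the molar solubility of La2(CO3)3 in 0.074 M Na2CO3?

La2(CO3)3(s) ⇌ 2 La^3+ + 3 CO3^2-
Ksp = [La^3+]^2[CO3^2-]^3
Let s = moles of La2(CO3)3 that dissolve per litre. [La^3+] = 2s, [CO3^2-] = 0.074 + 3s ≈ 0.074 (common-ion effect: CO3^2- is already 0.074 M).
Ksp ≈ (2s)^2 × (0.074)^3
s = 6.7 x 10^-16 M
Check: 3s = 2.0 × 10^-15 ≪ 0.074, so the approximation is valid.

6.7 × 10^-16 M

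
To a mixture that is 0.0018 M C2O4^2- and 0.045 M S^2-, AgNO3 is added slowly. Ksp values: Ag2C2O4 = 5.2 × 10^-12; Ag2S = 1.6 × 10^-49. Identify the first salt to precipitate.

Each salt begins to precipitate when Q = Ksp, i.e. when [Ag^+] reaches its threshold.
For Ag2C2O4: 5.2 × 10^-12 = 0.0018 × [Ag^+]^2  ⇒  [Ag^+] = 5.4 × 10^-5 M.
For Ag2S: 1.6 × 10^-49 = 0.045 × [Ag^+]^2  ⇒  [Ag^+] = 1.9 x 10^-24 M.
The salt with the lower threshold [Ag^+] precipitates first: Ag2S.

Ag2S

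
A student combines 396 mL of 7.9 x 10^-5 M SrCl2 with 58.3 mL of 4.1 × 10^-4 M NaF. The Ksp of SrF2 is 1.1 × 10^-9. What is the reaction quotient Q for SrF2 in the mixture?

Total volume = 396 + 58.3 = 454.3 mL.
[Sr^2+] = 7.9 × 10^-5 × (396/454.3) = 6.89 × 10^-5 M
[F^-] = 4.1 × 10^-4 × (58.3/454.3) = 5.26 x 10^-5 M
SrF2(s) <=> Sr^2+ + 2 F^-, so Q = [Sr^2+][F^-]^2
Q = (6.89 × 10^-5)(5.26 x 10^-5)^2 = 1.9 × 10^-13
Q < Ksp, so no precipitate of SrF2 forms.

1.9 × 10^-13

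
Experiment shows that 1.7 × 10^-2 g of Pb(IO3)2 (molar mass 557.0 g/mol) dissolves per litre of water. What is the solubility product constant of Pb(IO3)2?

1.1e-13

Molar solubility s = (1.7 × 10^-2 g/L) / (557.0 g/mol) = 3.05 × 10^-5 M.
Pb(IO3)2(s) <=> Pb^2+ + 2 IO3^-
With molar solubility s: [Pb^2+] = s, [IO3^-] = 2s.
Ksp = [Pb^2+][IO3^-]^2
So Ksp = s × (2s)^2 = 4s^3
With s = 3.05 × 10^-5: Ksp = 1.1 x 10^-13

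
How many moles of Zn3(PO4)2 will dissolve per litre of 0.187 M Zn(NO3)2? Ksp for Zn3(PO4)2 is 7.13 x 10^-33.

Zn3(PO4)2(s) ⇌ 3 Zn^2+(aq) + 2 PO4^3-(aq)
Ksp = [Zn^2+]^3[PO4^3-]^2
Let s = moles of Zn3(PO4)2 that dissolve per litre. [Zn^2+] = 0.187 + 3s ≈ 0.187, [PO4^3-] = 2s (since Zn^2+ from Zn(NO3)2 dominates).
Ksp ≈ (0.187)^3 × (2s)^2
s = 5.22 × 10^-16 M
Check: 3s = 1.6 × 10^-15 ≪ 0.187, so the approximation is valid.

s = 5.22 × 10^-16 M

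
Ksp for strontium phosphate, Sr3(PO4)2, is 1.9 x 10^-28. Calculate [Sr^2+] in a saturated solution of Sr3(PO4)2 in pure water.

3.4 × 10^-6 M

Sr3(PO4)2(s) ⇌ 3 Sr^2+(aq) + 2 PO4^3-(aq)
Ksp = [Sr^2+]^3[PO4^3-]^2
With molar solubility s: [Sr^2+] = 3s, [PO4^3-] = 2s.
Substituting: Ksp = (3s)^3(2s)^2 = 108s^5
Solving, s = (1.9 x 10^-28/108)^(1/5) = 1.12 × 10^-6 M
[Sr^2+] = 3s = 3.4 × 10^-6 M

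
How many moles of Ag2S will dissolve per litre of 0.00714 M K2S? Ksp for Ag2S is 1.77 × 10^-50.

Ag2S(s) ⇌ 2 Ag^+ + S^2-
Ksp = [Ag^+]^2[S^2-]
Let s = moles of Ag2S that dissolve per litre. [Ag^+] = 2s, [S^2-] = 0.00714 + s ≈ 0.00714 (Ksp is small, so little additional dissolves).
Ksp ≈ (2s)^2 × 0.00714
s = 7.87 x 10^-25 M
Check: s = 7.9 × 10^-25 ≪ 0.00714, so the approximation is valid.

7.87 x 10^-25 M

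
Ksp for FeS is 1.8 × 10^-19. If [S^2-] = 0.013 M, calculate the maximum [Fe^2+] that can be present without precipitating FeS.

1.4 × 10^-17 M

FeS(s) <=> Fe^2+(aq) + S^2-(aq)
Ksp = [Fe^2+][S^2-]
Precipitation begins when Q = Ksp. With [S^2-] = 0.013 M:
1.8 × 10^-19 = (0.013) × [Fe^2+]
[Fe^2+] = (1.8 × 10^-19 / 1.3 × 10^-2) = 1.4 × 10^-17 M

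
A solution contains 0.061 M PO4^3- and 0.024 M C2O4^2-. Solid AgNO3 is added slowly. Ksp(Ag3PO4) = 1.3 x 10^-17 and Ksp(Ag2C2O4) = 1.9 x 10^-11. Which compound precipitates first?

Precipitation of each salt starts when its ion product equals its Ksp.
For Ag3PO4: 1.3 x 10^-17 = 0.061 × [Ag^+]^3  ⇒  [Ag^+] = 6.0 × 10^-6 M.
For Ag2C2O4: 1.9 x 10^-11 = 0.024 × [Ag^+]^2  ⇒  [Ag^+] = 2.8 x 10^-5 M.
The salt with the lower threshold [Ag^+] precipitates first: Ag3PO4.

Ag3PO4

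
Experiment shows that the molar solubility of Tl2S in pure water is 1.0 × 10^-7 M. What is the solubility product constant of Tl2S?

Tl2S(s) ⇌ 2 Tl^+(aq) + S^2-(aq)
If s mol/L of Tl2S dissolves, [Tl^+] = 2s and [S^2-] = s.
Ksp = [Tl^+]^2[S^2-]
Ksp = (2s)^2s = 4s^3
Ksp = 4 × (1.0 × 10^-7)^3 = 4.0 x 10^-21

Ksp ≈ 4.0e-21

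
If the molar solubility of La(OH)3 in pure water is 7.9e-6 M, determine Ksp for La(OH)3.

La(OH)3(s) ⇌ La^3+(aq) + 3 OH^-(aq)
Let s = molar solubility. Then [La^3+] = s and [OH^-] = 3s.
Ksp = [La^3+][OH^-]^3
So Ksp = s × (3s)^3 = 27s^4
Ksp = 27 × (7.9 × 10^-6)^4 = 1.1 × 10^-19

1.1 × 10^-19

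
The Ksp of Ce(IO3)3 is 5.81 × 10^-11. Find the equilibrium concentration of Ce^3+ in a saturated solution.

Ce(IO3)3(s) ⇌ Ce^3+(aq) + 3 IO3^-(aq)
Ksp = [Ce^3+][IO3^-]^3
With molar solubility s: [Ce^3+] = s, [IO3^-] = 3s.
Substituting: Ksp = s(3s)^3 = 27s^4
s = (5.81 × 10^-11 / 27)^(1/4) = 1.211 x 10^-3 M
[Ce^3+] = s = 1.21 x 10^-3 M

[Ce^3+] = 1.21e-3 M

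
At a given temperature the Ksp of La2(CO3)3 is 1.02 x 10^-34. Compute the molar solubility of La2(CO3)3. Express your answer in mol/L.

La2(CO3)3(s) ⇌ 2 La^3+(aq) + 3 CO3^2-(aq)
Ksp = [La^3+]^2[CO3^2-]^3
For each mole of La2(CO3)3 that dissolves: [La^3+] = 2s, [CO3^2-] = 3s.
Ksp = (2s)^2(3s)^3 = 108s^5
s = (1.02 x 10^-34 / 108)^(1/5) = 6.24 × 10^-8 M

s ≈ 6.24 × 10^-8 M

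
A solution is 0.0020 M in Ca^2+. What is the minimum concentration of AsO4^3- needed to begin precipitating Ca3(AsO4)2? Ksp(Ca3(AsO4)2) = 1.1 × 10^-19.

Ca3(AsO4)2(s) <=> 3 Ca^2+(aq) + 2 AsO4^3-(aq)
Ksp = [Ca^2+]^3[AsO4^3-]^2
Precipitation begins when Q = Ksp. With [Ca^2+] = 0.0020 M:
1.1 × 10^-19 = (0.0020)^3 × [AsO4^3-]^2
[AsO4^3-] = (1.1 × 10^-19 / 8.00 × 10^-9)^(1/2) = 3.7 × 10^-6 M

3.7 × 10^-6 M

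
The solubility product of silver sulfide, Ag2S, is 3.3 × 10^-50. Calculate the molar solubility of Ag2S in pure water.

s = 2.0e-17 M

Ag2S(s) <=> 2 Ag^+(aq) + S^2-(aq)
Ksp = [Ag^+]^2[S^2-]
Let s = molar solubility. Then [Ag^+] = 2s and [S^2-] = s.
So Ksp = (2s)^2 × s = 4s^3
s = (3.3 × 10^-50 / 4)^(1/3) = 2.0 × 10^-17 M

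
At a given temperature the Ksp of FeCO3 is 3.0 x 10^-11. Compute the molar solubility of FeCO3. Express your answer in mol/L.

s = 5.5 × 10^-6 M

FeCO3(s) ⇌ Fe^2+ + CO3^2-
Ksp = [Fe^2+][CO3^2-]
With molar solubility s: [Fe^2+] = s, [CO3^2-] = s.
Ksp = s^2
s = (3.0 x 10^-11)^(1/2) = 5.5 × 10^-6 M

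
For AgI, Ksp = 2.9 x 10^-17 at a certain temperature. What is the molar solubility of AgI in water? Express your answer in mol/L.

AgI(s) ⇌ Ag^+ + I^-
Ksp = [Ag^+][I^-]
Let s = molar solubility. Then [Ag^+] = s and [I^-] = s.
Ksp = (s)(s) = s^2
s = (2.9 x 10^-17)^(1/2) = 5.4 × 10^-9 M

5.4 × 10^-9 M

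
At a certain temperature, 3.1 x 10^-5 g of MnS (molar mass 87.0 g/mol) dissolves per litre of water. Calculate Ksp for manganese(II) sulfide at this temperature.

1.3e-13

Molar solubility s = (3.1 x 10^-5 g/L) / (87.0 g/mol) = 3.56 x 10^-7 M.
MnS(s) ⇌ Mn^2+(aq) + S^2-(aq)
If s mol/L of MnS dissolves, [Mn^2+] = s and [S^2-] = s.
Ksp = [Mn^2+][S^2-]
Ksp = (s)(s) = s^2
With s = 3.56 x 10^-7: Ksp = 1.3 × 10^-13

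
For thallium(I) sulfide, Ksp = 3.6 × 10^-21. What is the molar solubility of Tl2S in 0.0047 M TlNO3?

Tl2S(s) <=> 2 Tl^+(aq) + S^2-(aq)
Ksp = [Tl^+]^2[S^2-]
If s mol/L dissolves here, [Tl^+] = 0.0047 + 2s ≈ 0.0047, [S^2-] = s (common-ion effect: Tl^+ is already 0.0047 M).
Ksp ≈ (0.0047)^2 × s
s = 1.6 × 10^-16 M
Check: 2s = 3.3 × 10^-16 ≪ 0.0047, so the approximation is valid.

s ≈ 1.6e-16 M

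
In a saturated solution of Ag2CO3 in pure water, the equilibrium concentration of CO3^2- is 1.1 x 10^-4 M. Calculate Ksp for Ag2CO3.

Ag2CO3(s) ⇌ 2 Ag^+ + CO3^2-
Stoichiometry gives [Ag^+] = (2/1)[CO3^2-] = 2.20 × 10^-4 M.
Ksp = [Ag^+]^2[CO3^2-]
Ksp = (2.20 x 10^-4)^2 × 1.1 × 10^-4 = 5.3 x 10^-12

Ksp = 5.3 × 10^-12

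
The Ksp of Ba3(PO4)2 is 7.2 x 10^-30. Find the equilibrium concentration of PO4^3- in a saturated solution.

[PO4^3-] = 1.2 × 10^-6 M

Ba3(PO4)2(s) ⇌ 3 Ba^2+ + 2 PO4^3-
Ksp = [Ba^2+]^3[PO4^3-]^2
For each mole of Ba3(PO4)2 that dissolves: [Ba^2+] = 3s, [PO4^3-] = 2s.
So Ksp = (3s)^3 × (2s)^2 = 108s^5
Solving, s = (7.2 x 10^-30/108)^(1/5) = 5.82 x 10^-7 M
[PO4^3-] = 2s = 1.2 × 10^-6 M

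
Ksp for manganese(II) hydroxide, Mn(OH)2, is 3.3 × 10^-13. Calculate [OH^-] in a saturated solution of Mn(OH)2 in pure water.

8.7e-5 M

Mn(OH)2(s) ⇌ Mn^2+ + 2 OH^-
Ksp = [Mn^2+][OH^-]^2
If s mol/L of Mn(OH)2 dissolves, [Mn^2+] = s and [OH^-] = 2s.
Substituting: Ksp = s(2s)^2 = 4s^3
s = (3.3 × 10^-13 / 4)^(1/3) = 4.35 × 10^-5 M
[OH^-] = 2s = 8.7 × 10^-5 M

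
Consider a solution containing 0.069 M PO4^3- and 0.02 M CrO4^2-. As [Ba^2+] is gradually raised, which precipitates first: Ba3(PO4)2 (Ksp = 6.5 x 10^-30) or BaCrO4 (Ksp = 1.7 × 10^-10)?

Ba3(PO4)2

Each salt begins to precipitate when Q = Ksp, i.e. when [Ba^2+] reaches its threshold.
For Ba3(PO4)2: 6.5 x 10^-30 = (0.069)^2 × [Ba^2+]^3  ⇒  [Ba^2+] = 1.1 × 10^-9 M.
For BaCrO4: 1.7 × 10^-10 = 0.02 × [Ba^2+]  ⇒  [Ba^2+] = 8.5 x 10^-9 M.
The salt with the lower threshold [Ba^2+] precipitates first: Ba3(PO4)2.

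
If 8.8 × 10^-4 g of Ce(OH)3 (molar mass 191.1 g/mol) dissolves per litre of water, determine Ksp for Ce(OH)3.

Ksp = 1.2 × 10^-20

Molar solubility s = (8.8 x 10^-4 g/L) / (191.1 g/mol) = 4.60 × 10^-6 M.
Ce(OH)3(s) <=> Ce^3+ + 3 OH^-
Let s = molar solubility. Then [Ce^3+] = s and [OH^-] = 3s.
Ksp = [Ce^3+][OH^-]^3
Ksp = s(3s)^3 = 27s^4
Ksp = 27 × (4.60 × 10^-6)^4 = 1.2 × 10^-20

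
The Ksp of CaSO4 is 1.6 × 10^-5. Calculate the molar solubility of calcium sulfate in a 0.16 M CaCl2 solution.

s = 1.0e-4 M

CaSO4(s) <=> Ca^2+ + SO4^2-
Ksp = [Ca^2+][SO4^2-]
Let s be the molar solubility in this solution. [Ca^2+] = 0.16 + s ≈ 0.16, [SO4^2-] = s (since Ca^2+ from CaCl2 dominates).
Ksp ≈ 0.16 × s
s = 1.0 × 10^-4 M
Check: s = 1.0 × 10^-4 ≪ 0.16, so the approximation is valid.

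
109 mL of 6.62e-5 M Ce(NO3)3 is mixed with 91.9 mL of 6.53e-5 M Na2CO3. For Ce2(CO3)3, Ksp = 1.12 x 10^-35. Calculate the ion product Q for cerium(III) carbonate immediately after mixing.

Q = 3.44 × 10^-23

Total volume = 109 + 91.9 = 200.9 mL.
[Ce^3+] = 6.62 × 10^-5 × (109/200.9) = 3.592 × 10^-5 M
[CO3^2-] = 6.53 × 10^-5 × (91.9/200.9) = 2.987 x 10^-5 M
Ce2(CO3)3(s) ⇌ 2 Ce^3+(aq) + 3 CO3^2-(aq), so Q = [Ce^3+]^2[CO3^2-]^3
Q = (3.592 × 10^-5)^2(2.987 x 10^-5)^3 = 3.44 x 10^-23
Q > Ksp, so Ce2(CO3)3 will precipitate.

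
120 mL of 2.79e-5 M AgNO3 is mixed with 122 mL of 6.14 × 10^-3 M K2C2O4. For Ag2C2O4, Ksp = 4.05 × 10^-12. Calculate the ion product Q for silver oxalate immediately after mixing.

Q = 5.92 × 10^-13

Total volume = 120 + 122 = 242 mL.
[Ag^+] = 2.79 × 10^-5 × (120/242) = 1.383 × 10^-5 M
[C2O4^2-] = 6.14 × 10^-3 × (122/242) = 3.095 × 10^-3 M
Ag2C2O4(s) ⇌ 2 Ag^+(aq) + C2O4^2-(aq), so Q = [Ag^+]^2[C2O4^2-]
Q = (1.383 × 10^-5)^2(3.095 × 10^-3) = 5.92 × 10^-13
Q < Ksp, so no precipitate of Ag2C2O4 forms.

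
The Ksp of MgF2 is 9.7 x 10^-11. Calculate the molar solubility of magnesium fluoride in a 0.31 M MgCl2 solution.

8.8e-6 M

MgF2(s) <=> Mg^2+(aq) + 2 F^-(aq)
Ksp = [Mg^2+][F^-]^2
If s mol/L dissolves here, [Mg^2+] = 0.31 + s ≈ 0.31, [F^-] = 2s (Ksp is small, so little additional dissolves).
Ksp ≈ 0.31 × (2s)^2
s = 8.8 × 10^-6 M
Check: s = 8.8 × 10^-6 ≪ 0.31, so the approximation is valid.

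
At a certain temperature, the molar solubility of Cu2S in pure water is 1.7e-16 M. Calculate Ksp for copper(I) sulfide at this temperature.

Cu2S(s) <=> 2 Cu^+ + S^2-
If s mol/L of Cu2S dissolves, [Cu^+] = 2s and [S^2-] = s.
Ksp = [Cu^+]^2[S^2-]
Ksp = (2s)^2s = 4s^3
Ksp = 4 × (1.7 × 10^-16)^3 = 2.0 × 10^-47

2.0e-47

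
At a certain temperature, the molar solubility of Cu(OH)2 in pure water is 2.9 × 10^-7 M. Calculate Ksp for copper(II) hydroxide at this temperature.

Cu(OH)2(s) <=> Cu^2+ + 2 OH^-
With molar solubility s: [Cu^2+] = s, [OH^-] = 2s.
Ksp = [Cu^2+][OH^-]^2
So Ksp = s × (2s)^2 = 4s^3
Ksp = 4 × (2.9 × 10^-7)^3 = 9.8 × 10^-20

Ksp ≈ 9.8e-20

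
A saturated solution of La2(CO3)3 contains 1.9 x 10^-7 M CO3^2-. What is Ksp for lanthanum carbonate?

La2(CO3)3(s) ⇌ 2 La^3+(aq) + 3 CO3^2-(aq)
Stoichiometry gives [La^3+] = (2/3)[CO3^2-] = 1.27 × 10^-7 M.
Ksp = [La^3+]^2[CO3^2-]^3
Ksp = (1.27 × 10^-7)^2 × (1.9 × 10^-7)^3 = 1.1 x 10^-34

Ksp = 1.1 × 10^-34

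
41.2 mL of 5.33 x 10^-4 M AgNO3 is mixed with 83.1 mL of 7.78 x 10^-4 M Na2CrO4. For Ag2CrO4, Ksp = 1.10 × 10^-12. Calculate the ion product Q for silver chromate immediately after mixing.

1.62 × 10^-11

Total volume = 41.2 + 83.1 = 124.3 mL.
[Ag^+] = 5.33 × 10^-4 × (41.2/124.3) = 1.767 × 10^-4 M
[CrO4^2-] = 7.78 x 10^-4 × (83.1/124.3) = 5.201 × 10^-4 M
Ag2CrO4(s) <=> 2 Ag^+(aq) + CrO4^2-(aq), so Q = [Ag^+]^2[CrO4^2-]
Q = (1.767 × 10^-4)^2(5.201 x 10^-4) = 1.62 × 10^-11
Q > Ksp, so Ag2CrO4 will precipitate.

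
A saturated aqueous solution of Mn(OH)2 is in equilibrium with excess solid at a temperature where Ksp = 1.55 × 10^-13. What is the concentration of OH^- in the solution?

Mn(OH)2(s) ⇌ Mn^2+(aq) + 2 OH^-(aq)
Ksp = [Mn^2+][OH^-]^2
For each mole of Mn(OH)2 that dissolves: [Mn^2+] = s, [OH^-] = 2s.
Ksp = s(2s)^2 = 4s^3
s^3 = 1.55 × 10^-13 / 4, so s = 3.384 × 10^-5 M
[OH^-] = 2s = 6.77 x 10^-5 M

[OH^-] = 6.77 × 10^-5 M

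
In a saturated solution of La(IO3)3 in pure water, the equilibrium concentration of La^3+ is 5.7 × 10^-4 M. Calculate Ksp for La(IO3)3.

La(IO3)3(s) <=> La^3+ + 3 IO3^-
Stoichiometry gives [IO3^-] = (3/1)[La^3+] = 1.71 × 10^-3 M.
Ksp = [La^3+][IO3^-]^3
Ksp = 5.7 × 10^-4 × (1.71 x 10^-3)^3 = 2.9 × 10^-12

Ksp ≈ 2.9 × 10^-12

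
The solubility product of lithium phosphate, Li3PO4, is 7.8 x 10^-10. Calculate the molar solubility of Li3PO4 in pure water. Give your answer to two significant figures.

s ≈ 2.3e-3 M

Li3PO4(s) ⇌ 3 Li^+ + PO4^3-
Ksp = [Li^+]^3[PO4^3-]
If s mol/L of Li3PO4 dissolves, [Li^+] = 3s and [PO4^3-] = s.
So Ksp = (3s)^3 × s = 27s^4
s^4 = 7.8 x 10^-10 / 27, so s = 2.3 x 10^-3 M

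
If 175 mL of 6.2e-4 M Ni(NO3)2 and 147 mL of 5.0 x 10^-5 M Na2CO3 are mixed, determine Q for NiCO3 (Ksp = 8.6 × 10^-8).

Total volume = 175 + 147 = 322 mL.
[Ni^2+] = 6.2 × 10^-4 × (175/322) = 3.37 × 10^-4 M
[CO3^2-] = 5.0 × 10^-5 × (147/322) = 2.28 × 10^-5 M
NiCO3(s) ⇌ Ni^2+(aq) + CO3^2-(aq), so Q = [Ni^2+][CO3^2-]
Q = (3.37 × 10^-4)(2.28 x 10^-5) = 7.7 x 10^-9
Q < Ksp, so no precipitate of NiCO3 forms.

7.7 × 10^-9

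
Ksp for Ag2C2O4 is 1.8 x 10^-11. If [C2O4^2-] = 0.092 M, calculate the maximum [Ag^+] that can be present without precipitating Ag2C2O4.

[Ag^+] = 1.4e-5 M

Ag2C2O4(s) <=> 2 Ag^+(aq) + C2O4^2-(aq)
Ksp = [Ag^+]^2[C2O4^2-]
Precipitation begins when Q = Ksp. With [C2O4^2-] = 0.092 M:
1.8 x 10^-11 = (0.092) × [Ag^+]^2
[Ag^+] = (1.8 x 10^-11 / 9.2 × 10^-2)^(1/2) = 1.4 x 10^-5 M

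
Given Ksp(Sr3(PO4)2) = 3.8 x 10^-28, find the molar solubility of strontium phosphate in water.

Sr3(PO4)2(s) <=> 3 Sr^2+ + 2 PO4^3-
Ksp = [Sr^2+]^3[PO4^3-]^2
Let s = molar solubility. Then [Sr^2+] = 3s and [PO4^3-] = 2s.
So Ksp = (3s)^3 × (2s)^2 = 108s^5
Solving, s = (3.8 x 10^-28/108)^(1/5) = 1.3 × 10^-6 M

s = 1.3 x 10^-6 M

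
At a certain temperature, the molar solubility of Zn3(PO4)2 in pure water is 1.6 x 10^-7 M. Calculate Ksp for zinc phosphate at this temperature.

1.1 × 10^-32

Zn3(PO4)2(s) <=> 3 Zn^2+ + 2 PO4^3-
With molar solubility s: [Zn^2+] = 3s, [PO4^3-] = 2s.
Ksp = [Zn^2+]^3[PO4^3-]^2
Substituting: Ksp = (3s)^3(2s)^2 = 108s^5
With s = 1.6 × 10^-7: Ksp = 1.1 × 10^-32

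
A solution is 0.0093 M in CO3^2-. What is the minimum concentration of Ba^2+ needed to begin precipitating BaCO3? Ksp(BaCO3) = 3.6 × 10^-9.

BaCO3(s) ⇌ Ba^2+ + CO3^2-
Ksp = [Ba^2+][CO3^2-]
Precipitation begins when Q = Ksp. With [CO3^2-] = 0.0093 M:
3.6 × 10^-9 = (0.0093) × [Ba^2+]
[Ba^2+] = (3.6 × 10^-9 / 9.3 × 10^-3) = 3.9 × 10^-7 M

3.9e-7 M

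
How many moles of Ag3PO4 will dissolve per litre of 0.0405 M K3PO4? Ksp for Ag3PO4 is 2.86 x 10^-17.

s = 2.97 × 10^-6 M

Ag3PO4(s) ⇌ 3 Ag^+ + PO4^3-
Ksp = [Ag^+]^3[PO4^3-]
Let s = moles of Ag3PO4 that dissolve per litre. [Ag^+] = 3s, [PO4^3-] = 0.0405 + s ≈ 0.0405 (Ksp is small, so little additional dissolves).
Ksp ≈ (3s)^3 × 0.0405
s = 2.97 × 10^-6 M
Check: s = 3.0 × 10^-6 ≪ 0.0405, so the approximation is valid.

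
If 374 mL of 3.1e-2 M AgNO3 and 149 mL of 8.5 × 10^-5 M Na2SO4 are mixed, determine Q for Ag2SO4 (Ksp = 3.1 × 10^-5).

Q ≈ 1.2 × 10^-8

Total volume = 374 + 149 = 523 mL.
[Ag^+] = 3.1 × 10^-2 × (374/523) = 2.22 × 10^-2 M
[SO4^2-] = 8.5 × 10^-5 × (149/523) = 2.42 × 10^-5 M
Ag2SO4(s) <=> 2 Ag^+(aq) + SO4^2-(aq), so Q = [Ag^+]^2[SO4^2-]
Q = (2.22 × 10^-2)^2(2.42 × 10^-5) = 1.2 × 10^-8
Q < Ksp, so no precipitate of Ag2SO4 forms.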